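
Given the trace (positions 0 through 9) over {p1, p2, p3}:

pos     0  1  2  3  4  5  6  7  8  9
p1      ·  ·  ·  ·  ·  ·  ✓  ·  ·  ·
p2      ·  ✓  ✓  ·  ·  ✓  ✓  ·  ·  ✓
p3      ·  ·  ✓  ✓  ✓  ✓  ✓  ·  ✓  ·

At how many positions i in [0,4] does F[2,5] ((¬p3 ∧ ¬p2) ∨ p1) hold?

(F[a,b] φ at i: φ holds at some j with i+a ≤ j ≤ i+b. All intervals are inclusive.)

Evaluate at each i in [0,4]:
  i=0: ✗ (none in [2,5])
  i=1: ✓ (witness j=6)
  i=2: ✓ (witness j=6)
  i=3: ✓ (witness j=6)
  i=4: ✓ (witness j=6)
Positions where it holds: {1, 2, 3, 4} → 4.

4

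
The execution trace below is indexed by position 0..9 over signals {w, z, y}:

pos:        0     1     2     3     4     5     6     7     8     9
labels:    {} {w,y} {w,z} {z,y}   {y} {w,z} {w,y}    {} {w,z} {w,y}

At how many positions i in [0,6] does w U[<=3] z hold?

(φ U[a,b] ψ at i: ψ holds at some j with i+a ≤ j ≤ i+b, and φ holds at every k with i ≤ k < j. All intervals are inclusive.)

4

Evaluate at each i in [0,6]:
  i=0: ✗ (lhs fails at k=0 before rhs at j=2)
  i=1: ✓ (rhs at j=2; lhs holds on [1,1])
  i=2: ✓ (rhs at j=2)
  i=3: ✓ (rhs at j=3)
  i=4: ✗ (lhs fails at k=4 before rhs at j=5)
  i=5: ✓ (rhs at j=5)
  i=6: ✗ (lhs fails at k=7 before rhs at j=8)
Positions where it holds: {1, 2, 3, 5} → 4.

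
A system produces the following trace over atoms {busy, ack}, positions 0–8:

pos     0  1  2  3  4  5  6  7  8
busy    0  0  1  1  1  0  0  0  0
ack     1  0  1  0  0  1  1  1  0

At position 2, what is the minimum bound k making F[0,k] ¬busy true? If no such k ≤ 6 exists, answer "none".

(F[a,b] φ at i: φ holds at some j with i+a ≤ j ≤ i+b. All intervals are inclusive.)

Scan j = 2,3,… for ¬busy:
  j=2: fails
  j=3: fails
  j=4: fails
  j=5: holds
First hit at j=5, so smallest k = 5-2 = 3.

3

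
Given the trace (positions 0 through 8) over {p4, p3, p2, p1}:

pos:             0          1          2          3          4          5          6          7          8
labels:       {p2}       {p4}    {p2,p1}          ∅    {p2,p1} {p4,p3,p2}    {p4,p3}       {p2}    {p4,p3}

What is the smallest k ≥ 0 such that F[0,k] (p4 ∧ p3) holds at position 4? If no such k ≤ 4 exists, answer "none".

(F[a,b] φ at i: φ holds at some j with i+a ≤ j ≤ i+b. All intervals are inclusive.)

Scan j = 4,5,… for (p4 ∧ p3):
  j=4: fails
  j=5: holds
First hit at j=5, so smallest k = 5-4 = 1.

1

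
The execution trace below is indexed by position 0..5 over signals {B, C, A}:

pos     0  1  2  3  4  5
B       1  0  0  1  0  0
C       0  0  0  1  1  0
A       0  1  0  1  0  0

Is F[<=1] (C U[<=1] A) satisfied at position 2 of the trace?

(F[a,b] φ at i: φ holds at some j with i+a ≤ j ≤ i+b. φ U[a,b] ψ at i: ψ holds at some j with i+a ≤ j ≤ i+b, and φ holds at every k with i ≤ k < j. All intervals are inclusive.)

Check (C U[<=1] A) at each j in [2,3]:
  j=2: fails
  j=3: holds
Found at j=3 → formula holds.

True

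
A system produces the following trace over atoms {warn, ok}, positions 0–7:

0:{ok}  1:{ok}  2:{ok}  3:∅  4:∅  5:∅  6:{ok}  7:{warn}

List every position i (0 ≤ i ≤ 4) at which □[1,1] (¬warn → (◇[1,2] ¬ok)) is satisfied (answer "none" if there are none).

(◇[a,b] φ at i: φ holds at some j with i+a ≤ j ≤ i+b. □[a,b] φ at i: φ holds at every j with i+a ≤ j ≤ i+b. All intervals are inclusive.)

Evaluate at each i in [0,4]:
  i=0: ✓ (all of [1,1])
  i=1: ✓ (all of [2,2])
  i=2: ✓ (all of [3,3])
  i=3: ✓ (all of [4,4])
  i=4: ✓ (all of [5,5])

0, 1, 2, 3, 4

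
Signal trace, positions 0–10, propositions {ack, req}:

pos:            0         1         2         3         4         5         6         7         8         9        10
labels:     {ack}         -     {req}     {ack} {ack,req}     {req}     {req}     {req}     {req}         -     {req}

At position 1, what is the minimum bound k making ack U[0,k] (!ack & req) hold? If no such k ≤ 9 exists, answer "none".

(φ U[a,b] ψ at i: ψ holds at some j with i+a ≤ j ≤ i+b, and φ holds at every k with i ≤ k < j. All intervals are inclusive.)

Need earliest j ≥ 1 with (!ack & req), and ack at every k in [1,j-1].
  j=1: rhs fails.
  j=2: rhs holds but lhs fails at k=1.
  j=3: rhs fails.
  j=4: rhs fails.
  j=5: rhs holds but lhs fails at k=1.
  j=6: rhs holds but lhs fails at k=1.
  j=7: rhs holds but lhs fails at k=1.
  j=8: rhs holds but lhs fails at k=1.
  j=9: rhs fails.
  j=10: rhs holds but lhs fails at k=1.
No witness within the range → none.

none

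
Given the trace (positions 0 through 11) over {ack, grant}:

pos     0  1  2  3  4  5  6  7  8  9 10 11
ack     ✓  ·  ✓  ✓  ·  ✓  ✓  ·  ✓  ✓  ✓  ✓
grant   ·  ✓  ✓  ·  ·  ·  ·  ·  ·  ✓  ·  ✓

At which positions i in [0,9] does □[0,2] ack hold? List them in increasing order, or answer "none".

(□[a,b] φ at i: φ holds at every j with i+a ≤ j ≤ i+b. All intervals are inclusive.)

Evaluate at each i in [0,9]:
  i=0: ✗ (fails at j=1)
  i=1: ✗ (fails at j=1)
  i=2: ✗ (fails at j=4)
  i=3: ✗ (fails at j=4)
  i=4: ✗ (fails at j=4)
  i=5: ✗ (fails at j=7)
  i=6: ✗ (fails at j=7)
  i=7: ✗ (fails at j=7)
  i=8: ✓ (all of [8,10])
  i=9: ✓ (all of [9,11])

8, 9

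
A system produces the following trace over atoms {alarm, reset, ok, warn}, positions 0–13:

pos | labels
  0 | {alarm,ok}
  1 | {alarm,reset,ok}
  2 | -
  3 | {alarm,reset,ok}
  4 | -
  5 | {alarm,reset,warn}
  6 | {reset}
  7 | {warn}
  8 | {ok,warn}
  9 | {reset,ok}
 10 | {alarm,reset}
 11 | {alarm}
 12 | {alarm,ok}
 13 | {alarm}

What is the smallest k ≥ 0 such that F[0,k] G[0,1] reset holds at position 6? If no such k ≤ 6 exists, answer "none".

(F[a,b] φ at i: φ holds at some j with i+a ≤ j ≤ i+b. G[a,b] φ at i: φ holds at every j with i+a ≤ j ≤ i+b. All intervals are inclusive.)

3

Scan j = 6,7,… for G[0,1] reset:
  j=6: fails
  j=7: fails
  j=8: fails
  j=9: holds
First hit at j=9, so smallest k = 9-6 = 3.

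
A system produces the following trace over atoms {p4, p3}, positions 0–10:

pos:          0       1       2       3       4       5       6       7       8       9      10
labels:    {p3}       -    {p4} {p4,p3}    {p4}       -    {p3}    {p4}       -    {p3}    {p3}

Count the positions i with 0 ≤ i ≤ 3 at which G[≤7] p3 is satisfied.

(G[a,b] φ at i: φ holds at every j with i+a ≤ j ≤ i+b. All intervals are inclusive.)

0

Evaluate at each i in [0,3]:
  i=0: ✗ (fails at j=1)
  i=1: ✗ (fails at j=1)
  i=2: ✗ (fails at j=2)
  i=3: ✗ (fails at j=4)
Positions where it holds: {} → 0.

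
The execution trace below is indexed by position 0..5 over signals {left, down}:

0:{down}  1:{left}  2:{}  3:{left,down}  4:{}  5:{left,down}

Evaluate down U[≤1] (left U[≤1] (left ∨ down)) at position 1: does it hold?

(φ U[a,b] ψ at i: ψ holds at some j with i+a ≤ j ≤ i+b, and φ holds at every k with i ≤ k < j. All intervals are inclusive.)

True

Need some j in [1,2] with (left U[≤1] (left ∨ down)), and down at every k in [1,j-1].
  j=1: (left U[≤1] (left ∨ down)) holds; no prefix to check → satisfied.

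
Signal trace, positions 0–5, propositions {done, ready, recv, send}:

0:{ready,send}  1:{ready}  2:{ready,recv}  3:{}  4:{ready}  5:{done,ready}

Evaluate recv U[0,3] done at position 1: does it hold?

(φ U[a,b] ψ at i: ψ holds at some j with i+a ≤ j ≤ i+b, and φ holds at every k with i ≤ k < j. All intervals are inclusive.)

Need some j in [1,4] with done, and recv at every k in [1,j-1].
  j=1: done false.
  j=2: done false.
  j=3: done false.
  j=4: done false.
No j in the window works → until fails.

Does not hold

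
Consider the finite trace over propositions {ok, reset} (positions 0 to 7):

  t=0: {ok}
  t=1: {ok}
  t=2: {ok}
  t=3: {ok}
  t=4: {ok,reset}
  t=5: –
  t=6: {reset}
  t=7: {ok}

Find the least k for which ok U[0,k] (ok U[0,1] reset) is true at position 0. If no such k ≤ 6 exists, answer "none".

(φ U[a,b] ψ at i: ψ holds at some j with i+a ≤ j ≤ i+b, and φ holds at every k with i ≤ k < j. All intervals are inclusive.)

3

Need earliest j ≥ 0 with (ok U[0,1] reset), and ok at every k in [0,j-1].
  j=0: rhs fails.
  j=1: rhs fails.
  j=2: rhs fails.
  j=3: rhs holds; lhs holds on [0,2]. k = 3.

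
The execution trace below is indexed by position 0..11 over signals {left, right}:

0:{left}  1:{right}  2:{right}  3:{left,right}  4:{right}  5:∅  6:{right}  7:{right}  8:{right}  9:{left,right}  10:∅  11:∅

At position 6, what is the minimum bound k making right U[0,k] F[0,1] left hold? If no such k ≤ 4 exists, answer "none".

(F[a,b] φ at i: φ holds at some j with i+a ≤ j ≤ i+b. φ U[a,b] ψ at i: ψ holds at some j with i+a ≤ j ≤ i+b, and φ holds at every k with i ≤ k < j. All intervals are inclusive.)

Need earliest j ≥ 6 with F[0,1] left, and right at every k in [6,j-1].
  j=6: rhs fails.
  j=7: rhs fails.
  j=8: rhs holds; lhs holds on [6,7]. k = 2.

2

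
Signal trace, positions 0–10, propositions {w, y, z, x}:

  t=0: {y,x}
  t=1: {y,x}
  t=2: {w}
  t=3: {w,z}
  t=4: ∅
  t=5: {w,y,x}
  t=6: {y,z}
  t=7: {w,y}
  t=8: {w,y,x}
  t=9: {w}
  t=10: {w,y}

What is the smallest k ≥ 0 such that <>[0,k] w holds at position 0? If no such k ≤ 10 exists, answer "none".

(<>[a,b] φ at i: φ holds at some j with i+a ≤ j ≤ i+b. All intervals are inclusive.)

2

Scan j = 0,1,… for w:
  j=0: fails
  j=1: fails
  j=2: holds
First hit at j=2, so smallest k = 2-0 = 2.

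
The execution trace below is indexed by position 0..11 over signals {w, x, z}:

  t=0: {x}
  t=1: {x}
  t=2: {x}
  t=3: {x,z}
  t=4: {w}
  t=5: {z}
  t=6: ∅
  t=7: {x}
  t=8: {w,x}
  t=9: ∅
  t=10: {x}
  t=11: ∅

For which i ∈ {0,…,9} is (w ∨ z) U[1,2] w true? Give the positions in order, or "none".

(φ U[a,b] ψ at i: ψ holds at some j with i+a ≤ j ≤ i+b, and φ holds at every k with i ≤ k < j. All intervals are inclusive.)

3

Evaluate at each i in [0,9]:
  i=0: ✗ (no rhs in [1,2])
  i=1: ✗ (no rhs in [2,3])
  i=2: ✗ (lhs fails at k=2 before rhs at j=4)
  i=3: ✓ (rhs at j=4; lhs holds on [3,3])
  i=4: ✗ (no rhs in [5,6])
  i=5: ✗ (no rhs in [6,7])
  i=6: ✗ (lhs fails at k=6 before rhs at j=8)
  i=7: ✗ (lhs fails at k=7 before rhs at j=8)
  i=8: ✗ (no rhs in [9,10])
  i=9: ✗ (no rhs in [10,11])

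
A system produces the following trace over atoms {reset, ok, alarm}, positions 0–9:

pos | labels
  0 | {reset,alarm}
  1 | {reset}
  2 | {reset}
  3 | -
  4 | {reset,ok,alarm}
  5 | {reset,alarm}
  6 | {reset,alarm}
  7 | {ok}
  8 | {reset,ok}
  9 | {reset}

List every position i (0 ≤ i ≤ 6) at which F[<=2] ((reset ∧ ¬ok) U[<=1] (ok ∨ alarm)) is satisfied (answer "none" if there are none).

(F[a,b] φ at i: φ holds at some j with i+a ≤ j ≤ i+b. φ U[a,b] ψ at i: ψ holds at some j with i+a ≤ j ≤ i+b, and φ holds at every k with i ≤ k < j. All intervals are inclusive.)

0, 2, 3, 4, 5, 6

Evaluate at each i in [0,6]:
  i=0: ✓ (witness j=0)
  i=1: ✗ (none in [1,3])
  i=2: ✓ (witness j=4)
  i=3: ✓ (witness j=4)
  i=4: ✓ (witness j=4)
  i=5: ✓ (witness j=5)
  i=6: ✓ (witness j=6)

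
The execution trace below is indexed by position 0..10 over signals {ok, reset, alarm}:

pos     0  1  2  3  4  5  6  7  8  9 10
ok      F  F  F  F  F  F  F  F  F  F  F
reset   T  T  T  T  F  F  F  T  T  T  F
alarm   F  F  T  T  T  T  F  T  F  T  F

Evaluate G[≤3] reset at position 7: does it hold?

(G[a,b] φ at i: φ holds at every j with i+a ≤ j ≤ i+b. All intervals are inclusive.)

Check reset at every j in [7,10]:
  j=7: true
  j=8: true
  j=9: true
  j=10: false
Fails at j=10 → formula fails.

False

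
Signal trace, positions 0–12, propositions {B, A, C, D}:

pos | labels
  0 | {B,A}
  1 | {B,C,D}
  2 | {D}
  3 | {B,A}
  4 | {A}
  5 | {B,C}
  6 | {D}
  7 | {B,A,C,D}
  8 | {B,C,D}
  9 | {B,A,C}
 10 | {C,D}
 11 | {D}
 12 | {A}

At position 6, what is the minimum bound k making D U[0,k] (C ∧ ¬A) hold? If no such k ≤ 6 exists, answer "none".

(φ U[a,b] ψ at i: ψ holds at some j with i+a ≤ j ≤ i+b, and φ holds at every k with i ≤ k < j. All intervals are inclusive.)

2

Need earliest j ≥ 6 with (C ∧ ¬A), and D at every k in [6,j-1].
  j=6: rhs fails.
  j=7: rhs fails.
  j=8: rhs holds; lhs holds on [6,7]. k = 2.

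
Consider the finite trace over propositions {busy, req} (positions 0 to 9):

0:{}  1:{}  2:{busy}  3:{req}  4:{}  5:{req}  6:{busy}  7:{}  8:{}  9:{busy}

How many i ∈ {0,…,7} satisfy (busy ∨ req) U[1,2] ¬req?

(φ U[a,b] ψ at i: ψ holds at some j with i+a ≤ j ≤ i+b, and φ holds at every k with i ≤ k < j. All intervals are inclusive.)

4

Evaluate at each i in [0,7]:
  i=0: ✗ (lhs fails at k=0 before rhs at j=1)
  i=1: ✗ (lhs fails at k=1 before rhs at j=2)
  i=2: ✓ (rhs at j=4; lhs holds on [2,3])
  i=3: ✓ (rhs at j=4; lhs holds on [3,3])
  i=4: ✗ (lhs fails at k=4 before rhs at j=6)
  i=5: ✓ (rhs at j=6; lhs holds on [5,5])
  i=6: ✓ (rhs at j=7; lhs holds on [6,6])
  i=7: ✗ (lhs fails at k=7 before rhs at j=8)
Positions where it holds: {2, 3, 5, 6} → 4.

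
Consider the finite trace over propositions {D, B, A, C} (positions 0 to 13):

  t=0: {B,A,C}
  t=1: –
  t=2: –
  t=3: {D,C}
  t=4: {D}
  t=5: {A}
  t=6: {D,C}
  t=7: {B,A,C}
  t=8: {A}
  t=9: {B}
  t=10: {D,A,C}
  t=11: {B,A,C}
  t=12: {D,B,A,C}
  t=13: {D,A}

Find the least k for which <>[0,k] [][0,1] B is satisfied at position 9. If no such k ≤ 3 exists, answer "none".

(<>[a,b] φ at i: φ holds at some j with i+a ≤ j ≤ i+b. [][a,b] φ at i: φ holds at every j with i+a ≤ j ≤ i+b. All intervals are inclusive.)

Scan j = 9,10,… for [][0,1] B:
  j=9: fails
  j=10: fails
  j=11: holds
First hit at j=11, so smallest k = 11-9 = 2.

2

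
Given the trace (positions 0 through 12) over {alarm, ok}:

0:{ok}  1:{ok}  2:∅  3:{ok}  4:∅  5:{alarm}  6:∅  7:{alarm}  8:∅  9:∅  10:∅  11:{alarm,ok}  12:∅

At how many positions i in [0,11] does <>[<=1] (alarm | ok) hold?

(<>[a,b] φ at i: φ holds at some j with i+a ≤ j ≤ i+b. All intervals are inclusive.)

Evaluate at each i in [0,11]:
  i=0: ✓ (witness j=0)
  i=1: ✓ (witness j=1)
  i=2: ✓ (witness j=3)
  i=3: ✓ (witness j=3)
  i=4: ✓ (witness j=5)
  i=5: ✓ (witness j=5)
  i=6: ✓ (witness j=7)
  i=7: ✓ (witness j=7)
  i=8: ✗ (none in [8,9])
  i=9: ✗ (none in [9,10])
  i=10: ✓ (witness j=11)
  i=11: ✓ (witness j=11)
Positions where it holds: {0, 1, 2, 3, 4, 5, 6, 7, 10, 11} → 10.

10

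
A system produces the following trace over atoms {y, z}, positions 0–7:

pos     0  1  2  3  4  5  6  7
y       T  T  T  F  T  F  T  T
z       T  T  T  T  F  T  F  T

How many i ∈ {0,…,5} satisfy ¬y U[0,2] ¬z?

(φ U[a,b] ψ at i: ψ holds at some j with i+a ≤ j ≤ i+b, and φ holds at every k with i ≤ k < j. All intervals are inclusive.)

3

Evaluate at each i in [0,5]:
  i=0: ✗ (no rhs in [0,2])
  i=1: ✗ (no rhs in [1,3])
  i=2: ✗ (lhs fails at k=2 before rhs at j=4)
  i=3: ✓ (rhs at j=4; lhs holds on [3,3])
  i=4: ✓ (rhs at j=4)
  i=5: ✓ (rhs at j=6; lhs holds on [5,5])
Positions where it holds: {3, 4, 5} → 3.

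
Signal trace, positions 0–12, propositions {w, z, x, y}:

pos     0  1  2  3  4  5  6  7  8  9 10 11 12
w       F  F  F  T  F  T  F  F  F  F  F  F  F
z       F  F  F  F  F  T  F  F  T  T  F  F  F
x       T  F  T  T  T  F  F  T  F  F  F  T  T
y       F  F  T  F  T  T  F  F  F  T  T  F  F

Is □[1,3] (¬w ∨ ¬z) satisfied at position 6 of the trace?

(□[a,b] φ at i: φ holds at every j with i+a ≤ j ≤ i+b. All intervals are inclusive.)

Holds

Check (¬w ∨ ¬z) at every j in [7,9]:
  j=7: true
  j=8: true
  j=9: true
All positions satisfy it → formula holds.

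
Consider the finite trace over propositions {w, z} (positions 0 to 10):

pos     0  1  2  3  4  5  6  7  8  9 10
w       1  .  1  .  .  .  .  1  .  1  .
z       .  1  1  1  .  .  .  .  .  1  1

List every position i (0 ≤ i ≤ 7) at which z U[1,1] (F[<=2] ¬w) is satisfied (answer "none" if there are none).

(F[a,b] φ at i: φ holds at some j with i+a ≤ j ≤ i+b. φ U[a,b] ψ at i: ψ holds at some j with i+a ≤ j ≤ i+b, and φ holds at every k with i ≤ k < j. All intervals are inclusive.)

Evaluate at each i in [0,7]:
  i=0: ✗ (lhs fails at k=0 before rhs at j=1)
  i=1: ✓ (rhs at j=2; lhs holds on [1,1])
  i=2: ✓ (rhs at j=3; lhs holds on [2,2])
  i=3: ✓ (rhs at j=4; lhs holds on [3,3])
  i=4: ✗ (lhs fails at k=4 before rhs at j=5)
  i=5: ✗ (lhs fails at k=5 before rhs at j=6)
  i=6: ✗ (lhs fails at k=6 before rhs at j=7)
  i=7: ✗ (lhs fails at k=7 before rhs at j=8)

1, 2, 3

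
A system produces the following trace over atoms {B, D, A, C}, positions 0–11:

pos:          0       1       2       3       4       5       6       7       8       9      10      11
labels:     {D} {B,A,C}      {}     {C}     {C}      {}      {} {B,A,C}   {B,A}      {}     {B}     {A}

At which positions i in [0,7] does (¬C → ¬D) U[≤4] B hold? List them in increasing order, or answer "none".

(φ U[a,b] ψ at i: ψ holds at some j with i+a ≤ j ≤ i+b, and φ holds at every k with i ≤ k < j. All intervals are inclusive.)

1, 3, 4, 5, 6, 7

Evaluate at each i in [0,7]:
  i=0: ✗ (lhs fails at k=0 before rhs at j=1)
  i=1: ✓ (rhs at j=1)
  i=2: ✗ (no rhs in [2,6])
  i=3: ✓ (rhs at j=7; lhs holds on [3,6])
  i=4: ✓ (rhs at j=7; lhs holds on [4,6])
  i=5: ✓ (rhs at j=7; lhs holds on [5,6])
  i=6: ✓ (rhs at j=7; lhs holds on [6,6])
  i=7: ✓ (rhs at j=7)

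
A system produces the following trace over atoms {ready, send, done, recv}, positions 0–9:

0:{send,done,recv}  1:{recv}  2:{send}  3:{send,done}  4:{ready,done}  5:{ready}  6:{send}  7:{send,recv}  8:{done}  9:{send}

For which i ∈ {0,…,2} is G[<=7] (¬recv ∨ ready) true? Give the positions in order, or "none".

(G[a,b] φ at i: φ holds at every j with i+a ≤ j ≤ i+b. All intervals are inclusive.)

Evaluate at each i in [0,2]:
  i=0: ✗ (fails at j=0)
  i=1: ✗ (fails at j=1)
  i=2: ✗ (fails at j=7)

none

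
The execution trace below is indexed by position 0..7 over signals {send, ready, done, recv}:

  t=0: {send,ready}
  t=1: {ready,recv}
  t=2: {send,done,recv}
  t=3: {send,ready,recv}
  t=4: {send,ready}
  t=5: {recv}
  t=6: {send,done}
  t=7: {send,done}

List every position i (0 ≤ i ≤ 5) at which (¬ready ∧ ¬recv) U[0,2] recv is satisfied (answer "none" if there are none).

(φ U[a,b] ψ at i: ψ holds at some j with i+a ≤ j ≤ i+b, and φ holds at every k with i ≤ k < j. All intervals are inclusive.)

1, 2, 3, 5

Evaluate at each i in [0,5]:
  i=0: ✗ (lhs fails at k=0 before rhs at j=1)
  i=1: ✓ (rhs at j=1)
  i=2: ✓ (rhs at j=2)
  i=3: ✓ (rhs at j=3)
  i=4: ✗ (lhs fails at k=4 before rhs at j=5)
  i=5: ✓ (rhs at j=5)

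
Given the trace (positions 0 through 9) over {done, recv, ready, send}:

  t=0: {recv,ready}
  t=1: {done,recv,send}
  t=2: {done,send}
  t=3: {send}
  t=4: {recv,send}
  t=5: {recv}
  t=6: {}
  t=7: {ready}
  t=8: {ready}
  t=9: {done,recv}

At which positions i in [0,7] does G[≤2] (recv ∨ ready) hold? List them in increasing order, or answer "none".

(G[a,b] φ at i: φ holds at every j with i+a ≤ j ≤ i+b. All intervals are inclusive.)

Evaluate at each i in [0,7]:
  i=0: ✗ (fails at j=2)
  i=1: ✗ (fails at j=2)
  i=2: ✗ (fails at j=2)
  i=3: ✗ (fails at j=3)
  i=4: ✗ (fails at j=6)
  i=5: ✗ (fails at j=6)
  i=6: ✗ (fails at j=6)
  i=7: ✓ (all of [7,9])

7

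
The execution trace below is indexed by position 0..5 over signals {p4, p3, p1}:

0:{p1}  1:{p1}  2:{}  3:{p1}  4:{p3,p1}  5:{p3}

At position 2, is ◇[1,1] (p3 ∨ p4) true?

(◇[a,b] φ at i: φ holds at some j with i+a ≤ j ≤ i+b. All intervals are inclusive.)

Check (p3 ∨ p4) at each j in [3,3]:
  j=3: false
No position in the window satisfies it → formula fails.

No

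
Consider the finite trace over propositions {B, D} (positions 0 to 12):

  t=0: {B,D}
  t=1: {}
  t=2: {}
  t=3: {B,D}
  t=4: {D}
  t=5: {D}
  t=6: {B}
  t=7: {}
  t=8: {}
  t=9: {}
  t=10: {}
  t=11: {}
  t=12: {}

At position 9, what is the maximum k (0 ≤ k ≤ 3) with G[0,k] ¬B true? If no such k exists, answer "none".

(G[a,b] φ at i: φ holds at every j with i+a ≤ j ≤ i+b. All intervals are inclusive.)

3

¬B must hold from j=9 onward; find where it first fails.
  j=9: holds
  j=10: holds
  j=11: holds
  j=12: holds
Holds through j=12; largest k = 3.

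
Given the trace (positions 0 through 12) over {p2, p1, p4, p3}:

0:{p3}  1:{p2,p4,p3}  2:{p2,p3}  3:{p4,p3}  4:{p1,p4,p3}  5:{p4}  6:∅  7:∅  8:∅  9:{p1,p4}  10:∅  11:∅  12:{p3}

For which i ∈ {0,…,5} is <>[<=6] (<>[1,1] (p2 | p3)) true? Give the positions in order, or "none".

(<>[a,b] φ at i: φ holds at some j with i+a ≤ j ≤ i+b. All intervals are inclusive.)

0, 1, 2, 3, 5

Evaluate at each i in [0,5]:
  i=0: ✓ (witness j=0)
  i=1: ✓ (witness j=1)
  i=2: ✓ (witness j=2)
  i=3: ✓ (witness j=3)
  i=4: ✗ (none in [4,10])
  i=5: ✓ (witness j=11)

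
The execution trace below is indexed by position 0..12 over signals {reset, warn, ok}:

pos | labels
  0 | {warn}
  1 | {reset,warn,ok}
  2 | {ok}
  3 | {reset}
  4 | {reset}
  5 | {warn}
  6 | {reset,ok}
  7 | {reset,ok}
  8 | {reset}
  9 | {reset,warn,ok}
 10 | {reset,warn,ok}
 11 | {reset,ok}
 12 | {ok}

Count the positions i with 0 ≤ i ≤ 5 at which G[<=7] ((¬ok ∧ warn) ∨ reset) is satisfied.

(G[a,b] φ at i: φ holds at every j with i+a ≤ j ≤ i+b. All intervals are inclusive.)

Evaluate at each i in [0,5]:
  i=0: ✗ (fails at j=2)
  i=1: ✗ (fails at j=2)
  i=2: ✗ (fails at j=2)
  i=3: ✓ (all of [3,10])
  i=4: ✓ (all of [4,11])
  i=5: ✗ (fails at j=12)
Positions where it holds: {3, 4} → 2.

2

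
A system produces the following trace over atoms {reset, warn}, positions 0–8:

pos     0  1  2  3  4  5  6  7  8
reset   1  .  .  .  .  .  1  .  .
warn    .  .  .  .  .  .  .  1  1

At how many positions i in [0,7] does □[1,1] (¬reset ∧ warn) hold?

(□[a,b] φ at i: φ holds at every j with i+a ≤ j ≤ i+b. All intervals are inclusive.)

Evaluate at each i in [0,7]:
  i=0: ✗ (fails at j=1)
  i=1: ✗ (fails at j=2)
  i=2: ✗ (fails at j=3)
  i=3: ✗ (fails at j=4)
  i=4: ✗ (fails at j=5)
  i=5: ✗ (fails at j=6)
  i=6: ✓ (all of [7,7])
  i=7: ✓ (all of [8,8])
Positions where it holds: {6, 7} → 2.

2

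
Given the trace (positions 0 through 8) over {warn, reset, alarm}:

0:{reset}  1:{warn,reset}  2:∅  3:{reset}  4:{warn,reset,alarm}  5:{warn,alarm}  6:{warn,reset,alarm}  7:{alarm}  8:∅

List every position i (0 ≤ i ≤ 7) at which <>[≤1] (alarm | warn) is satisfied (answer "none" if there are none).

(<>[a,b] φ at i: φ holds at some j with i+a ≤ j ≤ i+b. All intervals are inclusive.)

Evaluate at each i in [0,7]:
  i=0: ✓ (witness j=1)
  i=1: ✓ (witness j=1)
  i=2: ✗ (none in [2,3])
  i=3: ✓ (witness j=4)
  i=4: ✓ (witness j=4)
  i=5: ✓ (witness j=5)
  i=6: ✓ (witness j=6)
  i=7: ✓ (witness j=7)

0, 1, 3, 4, 5, 6, 7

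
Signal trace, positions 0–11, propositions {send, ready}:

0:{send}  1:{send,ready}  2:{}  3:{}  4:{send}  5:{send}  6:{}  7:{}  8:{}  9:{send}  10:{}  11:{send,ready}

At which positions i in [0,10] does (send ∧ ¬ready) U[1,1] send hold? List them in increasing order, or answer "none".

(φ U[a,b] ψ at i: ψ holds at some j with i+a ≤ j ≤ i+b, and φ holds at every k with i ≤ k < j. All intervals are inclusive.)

Evaluate at each i in [0,10]:
  i=0: ✓ (rhs at j=1; lhs holds on [0,0])
  i=1: ✗ (no rhs in [2,2])
  i=2: ✗ (no rhs in [3,3])
  i=3: ✗ (lhs fails at k=3 before rhs at j=4)
  i=4: ✓ (rhs at j=5; lhs holds on [4,4])
  i=5: ✗ (no rhs in [6,6])
  i=6: ✗ (no rhs in [7,7])
  i=7: ✗ (no rhs in [8,8])
  i=8: ✗ (lhs fails at k=8 before rhs at j=9)
  i=9: ✗ (no rhs in [10,10])
  i=10: ✗ (lhs fails at k=10 before rhs at j=11)

0, 4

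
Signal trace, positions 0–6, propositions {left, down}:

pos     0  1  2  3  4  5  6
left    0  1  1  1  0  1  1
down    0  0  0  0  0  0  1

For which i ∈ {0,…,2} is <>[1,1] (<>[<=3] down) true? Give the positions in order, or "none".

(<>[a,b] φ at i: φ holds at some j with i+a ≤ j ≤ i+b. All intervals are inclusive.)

2

Evaluate at each i in [0,2]:
  i=0: ✗ (none in [1,1])
  i=1: ✗ (none in [2,2])
  i=2: ✓ (witness j=3)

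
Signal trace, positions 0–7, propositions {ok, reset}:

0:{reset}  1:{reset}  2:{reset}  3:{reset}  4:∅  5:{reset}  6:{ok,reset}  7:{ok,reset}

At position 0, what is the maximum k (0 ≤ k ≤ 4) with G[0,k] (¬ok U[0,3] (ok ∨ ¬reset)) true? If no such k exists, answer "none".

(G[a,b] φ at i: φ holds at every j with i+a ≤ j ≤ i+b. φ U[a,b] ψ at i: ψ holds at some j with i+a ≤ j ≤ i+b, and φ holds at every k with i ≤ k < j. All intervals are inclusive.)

none

(¬ok U[0,3] (ok ∨ ¬reset)) must hold from j=0 onward; find where it first fails.
  j=0: fails → no k works.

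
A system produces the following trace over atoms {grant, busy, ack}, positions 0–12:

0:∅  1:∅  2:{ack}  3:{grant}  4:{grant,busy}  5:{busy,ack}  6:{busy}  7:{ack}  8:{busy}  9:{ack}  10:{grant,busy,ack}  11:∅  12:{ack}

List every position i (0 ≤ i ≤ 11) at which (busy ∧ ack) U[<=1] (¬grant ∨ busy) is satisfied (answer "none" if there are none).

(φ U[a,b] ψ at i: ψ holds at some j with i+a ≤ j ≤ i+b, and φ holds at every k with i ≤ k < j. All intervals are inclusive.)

Evaluate at each i in [0,11]:
  i=0: ✓ (rhs at j=0)
  i=1: ✓ (rhs at j=1)
  i=2: ✓ (rhs at j=2)
  i=3: ✗ (lhs fails at k=3 before rhs at j=4)
  i=4: ✓ (rhs at j=4)
  i=5: ✓ (rhs at j=5)
  i=6: ✓ (rhs at j=6)
  i=7: ✓ (rhs at j=7)
  i=8: ✓ (rhs at j=8)
  i=9: ✓ (rhs at j=9)
  i=10: ✓ (rhs at j=10)
  i=11: ✓ (rhs at j=11)

0, 1, 2, 4, 5, 6, 7, 8, 9, 10, 11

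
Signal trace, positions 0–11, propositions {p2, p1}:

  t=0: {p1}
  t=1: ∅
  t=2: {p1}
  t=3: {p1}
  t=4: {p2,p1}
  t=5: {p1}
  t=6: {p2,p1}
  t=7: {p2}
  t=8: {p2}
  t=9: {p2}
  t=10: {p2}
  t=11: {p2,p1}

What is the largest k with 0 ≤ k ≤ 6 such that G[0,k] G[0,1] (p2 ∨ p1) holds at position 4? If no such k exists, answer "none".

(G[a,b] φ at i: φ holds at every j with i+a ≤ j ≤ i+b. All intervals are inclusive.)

6

G[0,1] (p2 ∨ p1) must hold from j=4 onward; find where it first fails.
  j=4: holds
  j=5: holds
  j=6: holds
  j=7: holds
  j=8: holds
  j=9: holds
  j=10: holds
Holds through j=10; largest k = 6.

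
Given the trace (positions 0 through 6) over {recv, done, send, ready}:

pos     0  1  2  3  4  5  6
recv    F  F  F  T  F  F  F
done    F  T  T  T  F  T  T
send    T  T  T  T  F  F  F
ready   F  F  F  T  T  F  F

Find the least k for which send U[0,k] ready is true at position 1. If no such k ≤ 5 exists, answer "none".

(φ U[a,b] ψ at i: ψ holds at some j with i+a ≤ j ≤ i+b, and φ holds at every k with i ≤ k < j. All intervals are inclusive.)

2

Need earliest j ≥ 1 with ready, and send at every k in [1,j-1].
  j=1: rhs fails.
  j=2: rhs fails.
  j=3: rhs holds; lhs holds on [1,2]. k = 2.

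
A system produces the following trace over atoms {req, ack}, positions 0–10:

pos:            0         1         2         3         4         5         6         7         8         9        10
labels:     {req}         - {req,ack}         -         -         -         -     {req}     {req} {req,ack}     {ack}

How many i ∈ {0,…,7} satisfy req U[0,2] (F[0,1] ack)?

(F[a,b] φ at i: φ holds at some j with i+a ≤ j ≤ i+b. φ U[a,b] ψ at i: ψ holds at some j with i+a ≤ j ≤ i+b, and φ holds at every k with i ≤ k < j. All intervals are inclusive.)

4

Evaluate at each i in [0,7]:
  i=0: ✓ (rhs at j=1; lhs holds on [0,0])
  i=1: ✓ (rhs at j=1)
  i=2: ✓ (rhs at j=2)
  i=3: ✗ (no rhs in [3,5])
  i=4: ✗ (no rhs in [4,6])
  i=5: ✗ (no rhs in [5,7])
  i=6: ✗ (lhs fails at k=6 before rhs at j=8)
  i=7: ✓ (rhs at j=8; lhs holds on [7,7])
Positions where it holds: {0, 1, 2, 7} → 4.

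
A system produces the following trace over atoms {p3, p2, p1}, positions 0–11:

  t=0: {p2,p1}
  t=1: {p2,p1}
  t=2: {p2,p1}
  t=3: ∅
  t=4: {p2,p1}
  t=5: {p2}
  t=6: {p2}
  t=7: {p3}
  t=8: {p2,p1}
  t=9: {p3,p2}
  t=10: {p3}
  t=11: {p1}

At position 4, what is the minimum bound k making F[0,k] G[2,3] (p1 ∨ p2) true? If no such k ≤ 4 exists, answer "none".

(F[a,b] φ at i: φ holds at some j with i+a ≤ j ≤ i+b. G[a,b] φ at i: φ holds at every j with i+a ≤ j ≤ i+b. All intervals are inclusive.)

Scan j = 4,5,… for G[2,3] (p1 ∨ p2):
  j=4: fails
  j=5: fails
  j=6: holds
First hit at j=6, so smallest k = 6-4 = 2.

2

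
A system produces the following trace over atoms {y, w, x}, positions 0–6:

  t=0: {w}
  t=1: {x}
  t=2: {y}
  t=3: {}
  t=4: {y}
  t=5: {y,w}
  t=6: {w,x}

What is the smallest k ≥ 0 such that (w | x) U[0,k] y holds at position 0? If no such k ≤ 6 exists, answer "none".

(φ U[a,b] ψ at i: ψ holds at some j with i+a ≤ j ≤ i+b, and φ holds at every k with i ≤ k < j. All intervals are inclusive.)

2

Need earliest j ≥ 0 with y, and (w | x) at every k in [0,j-1].
  j=0: rhs fails.
  j=1: rhs fails.
  j=2: rhs holds; lhs holds on [0,1]. k = 2.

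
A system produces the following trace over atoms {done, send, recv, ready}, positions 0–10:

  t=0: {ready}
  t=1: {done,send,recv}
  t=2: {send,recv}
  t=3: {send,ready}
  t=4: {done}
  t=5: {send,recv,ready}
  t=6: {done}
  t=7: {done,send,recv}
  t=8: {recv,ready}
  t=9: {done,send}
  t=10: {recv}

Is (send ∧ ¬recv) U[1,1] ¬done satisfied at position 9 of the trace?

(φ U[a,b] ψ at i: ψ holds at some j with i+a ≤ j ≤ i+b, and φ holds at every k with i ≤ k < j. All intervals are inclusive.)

Need some j in [10,10] with ¬done, and (send ∧ ¬recv) at every k in [9,j-1].
  j=10: ¬done holds; (send ∧ ¬recv) holds at every k in [9,9] → satisfied.

True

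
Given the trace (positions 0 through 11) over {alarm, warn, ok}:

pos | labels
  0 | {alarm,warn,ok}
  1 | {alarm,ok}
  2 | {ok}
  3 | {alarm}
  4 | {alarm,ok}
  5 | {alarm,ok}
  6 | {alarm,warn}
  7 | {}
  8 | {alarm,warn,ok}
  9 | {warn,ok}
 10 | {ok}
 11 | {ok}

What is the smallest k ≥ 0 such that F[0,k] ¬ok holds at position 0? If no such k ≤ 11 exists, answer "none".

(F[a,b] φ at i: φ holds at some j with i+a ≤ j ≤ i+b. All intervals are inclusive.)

Scan j = 0,1,… for ¬ok:
  j=0: fails
  j=1: fails
  j=2: fails
  j=3: holds
First hit at j=3, so smallest k = 3-0 = 3.

3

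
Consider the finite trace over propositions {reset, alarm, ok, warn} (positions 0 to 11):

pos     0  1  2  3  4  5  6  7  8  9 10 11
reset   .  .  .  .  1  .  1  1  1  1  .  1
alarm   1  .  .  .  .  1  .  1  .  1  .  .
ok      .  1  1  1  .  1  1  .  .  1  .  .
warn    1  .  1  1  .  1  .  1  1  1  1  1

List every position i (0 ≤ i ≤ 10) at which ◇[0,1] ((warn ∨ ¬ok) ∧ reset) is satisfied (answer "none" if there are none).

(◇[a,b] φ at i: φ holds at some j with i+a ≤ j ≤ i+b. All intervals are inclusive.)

Evaluate at each i in [0,10]:
  i=0: ✗ (none in [0,1])
  i=1: ✗ (none in [1,2])
  i=2: ✗ (none in [2,3])
  i=3: ✓ (witness j=4)
  i=4: ✓ (witness j=4)
  i=5: ✗ (none in [5,6])
  i=6: ✓ (witness j=7)
  i=7: ✓ (witness j=7)
  i=8: ✓ (witness j=8)
  i=9: ✓ (witness j=9)
  i=10: ✓ (witness j=11)

3, 4, 6, 7, 8, 9, 10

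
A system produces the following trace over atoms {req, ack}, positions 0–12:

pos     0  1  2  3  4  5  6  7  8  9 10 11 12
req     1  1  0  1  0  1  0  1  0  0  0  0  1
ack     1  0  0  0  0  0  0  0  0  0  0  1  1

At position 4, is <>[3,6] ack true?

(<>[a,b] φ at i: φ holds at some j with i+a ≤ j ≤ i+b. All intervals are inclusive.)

Check ack at each j in [7,10]:
  j=7: false
  j=8: false
  j=9: false
  j=10: false
No position in the window satisfies it → formula fails.

False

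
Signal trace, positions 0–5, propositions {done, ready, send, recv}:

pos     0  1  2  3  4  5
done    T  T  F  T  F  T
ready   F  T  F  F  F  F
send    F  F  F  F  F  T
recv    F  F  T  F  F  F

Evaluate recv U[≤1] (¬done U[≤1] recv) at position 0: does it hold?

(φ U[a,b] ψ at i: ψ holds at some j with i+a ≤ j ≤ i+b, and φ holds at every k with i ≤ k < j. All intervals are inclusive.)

Need some j in [0,1] with (¬done U[≤1] recv), and recv at every k in [0,j-1].
  j=0: (¬done U[≤1] recv) — fails.
  j=1: (¬done U[≤1] recv) — fails.
No j in the window works → until fails.

False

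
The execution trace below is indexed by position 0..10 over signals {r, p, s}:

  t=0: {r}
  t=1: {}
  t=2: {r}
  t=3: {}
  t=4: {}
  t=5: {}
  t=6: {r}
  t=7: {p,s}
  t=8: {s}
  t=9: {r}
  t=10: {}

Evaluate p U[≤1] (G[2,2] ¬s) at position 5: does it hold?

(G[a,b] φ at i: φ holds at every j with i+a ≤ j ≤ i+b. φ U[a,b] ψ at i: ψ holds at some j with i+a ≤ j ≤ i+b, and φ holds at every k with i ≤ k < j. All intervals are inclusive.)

Need some j in [5,6] with G[2,2] ¬s, and p at every k in [5,j-1].
  j=5: G[2,2] ¬s — fails at 7.
  j=6: G[2,2] ¬s — fails at 8.
No j in the window works → until fails.

Does not hold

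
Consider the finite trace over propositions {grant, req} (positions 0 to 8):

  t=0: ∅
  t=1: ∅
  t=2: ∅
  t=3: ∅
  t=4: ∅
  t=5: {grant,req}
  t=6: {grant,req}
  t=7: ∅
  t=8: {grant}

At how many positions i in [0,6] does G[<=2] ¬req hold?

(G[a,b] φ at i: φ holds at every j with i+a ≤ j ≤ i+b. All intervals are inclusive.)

Evaluate at each i in [0,6]:
  i=0: ✓ (all of [0,2])
  i=1: ✓ (all of [1,3])
  i=2: ✓ (all of [2,4])
  i=3: ✗ (fails at j=5)
  i=4: ✗ (fails at j=5)
  i=5: ✗ (fails at j=5)
  i=6: ✗ (fails at j=6)
Positions where it holds: {0, 1, 2} → 3.

3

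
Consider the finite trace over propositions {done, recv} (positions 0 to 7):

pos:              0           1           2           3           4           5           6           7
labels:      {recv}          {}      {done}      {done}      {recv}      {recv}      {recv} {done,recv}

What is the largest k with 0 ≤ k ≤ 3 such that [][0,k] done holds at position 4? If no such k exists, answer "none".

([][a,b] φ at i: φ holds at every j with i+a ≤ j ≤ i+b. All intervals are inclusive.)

done must hold from j=4 onward; find where it first fails.
  j=4: fails → no k works.

none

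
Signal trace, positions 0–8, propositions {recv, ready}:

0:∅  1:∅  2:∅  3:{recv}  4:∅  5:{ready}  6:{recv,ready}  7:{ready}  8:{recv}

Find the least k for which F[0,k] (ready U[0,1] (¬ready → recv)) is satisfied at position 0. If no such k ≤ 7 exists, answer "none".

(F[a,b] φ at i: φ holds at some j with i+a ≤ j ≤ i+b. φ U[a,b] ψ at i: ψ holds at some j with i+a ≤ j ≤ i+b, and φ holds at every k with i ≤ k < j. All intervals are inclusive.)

Scan j = 0,1,… for (ready U[0,1] (¬ready → recv)):
  j=0: fails
  j=1: fails
  j=2: fails
  j=3: holds
First hit at j=3, so smallest k = 3-0 = 3.

3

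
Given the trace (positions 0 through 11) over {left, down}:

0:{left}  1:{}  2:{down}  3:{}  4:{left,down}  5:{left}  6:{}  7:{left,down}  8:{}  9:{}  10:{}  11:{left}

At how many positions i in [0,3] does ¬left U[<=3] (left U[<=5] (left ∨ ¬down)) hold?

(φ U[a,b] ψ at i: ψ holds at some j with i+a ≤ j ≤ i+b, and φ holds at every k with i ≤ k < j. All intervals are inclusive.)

Evaluate at each i in [0,3]:
  i=0: ✓ (rhs at j=0)
  i=1: ✓ (rhs at j=1)
  i=2: ✓ (rhs at j=3; lhs holds on [2,2])
  i=3: ✓ (rhs at j=3)
Positions where it holds: {0, 1, 2, 3} → 4.

4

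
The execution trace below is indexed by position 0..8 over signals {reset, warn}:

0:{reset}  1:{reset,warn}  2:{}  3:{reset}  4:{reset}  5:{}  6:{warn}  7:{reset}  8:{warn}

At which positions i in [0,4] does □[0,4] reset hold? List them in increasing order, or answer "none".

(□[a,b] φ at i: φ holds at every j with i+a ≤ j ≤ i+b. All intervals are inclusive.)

none

Evaluate at each i in [0,4]:
  i=0: ✗ (fails at j=2)
  i=1: ✗ (fails at j=2)
  i=2: ✗ (fails at j=2)
  i=3: ✗ (fails at j=5)
  i=4: ✗ (fails at j=5)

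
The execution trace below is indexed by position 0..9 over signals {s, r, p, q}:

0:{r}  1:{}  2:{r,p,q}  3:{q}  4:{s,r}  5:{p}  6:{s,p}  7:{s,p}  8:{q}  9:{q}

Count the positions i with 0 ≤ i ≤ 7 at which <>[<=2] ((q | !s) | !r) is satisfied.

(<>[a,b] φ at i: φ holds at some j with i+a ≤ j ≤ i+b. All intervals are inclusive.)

8

Evaluate at each i in [0,7]:
  i=0: ✓ (witness j=0)
  i=1: ✓ (witness j=1)
  i=2: ✓ (witness j=2)
  i=3: ✓ (witness j=3)
  i=4: ✓ (witness j=5)
  i=5: ✓ (witness j=5)
  i=6: ✓ (witness j=6)
  i=7: ✓ (witness j=7)
Positions where it holds: {0, 1, 2, 3, 4, 5, 6, 7} → 8.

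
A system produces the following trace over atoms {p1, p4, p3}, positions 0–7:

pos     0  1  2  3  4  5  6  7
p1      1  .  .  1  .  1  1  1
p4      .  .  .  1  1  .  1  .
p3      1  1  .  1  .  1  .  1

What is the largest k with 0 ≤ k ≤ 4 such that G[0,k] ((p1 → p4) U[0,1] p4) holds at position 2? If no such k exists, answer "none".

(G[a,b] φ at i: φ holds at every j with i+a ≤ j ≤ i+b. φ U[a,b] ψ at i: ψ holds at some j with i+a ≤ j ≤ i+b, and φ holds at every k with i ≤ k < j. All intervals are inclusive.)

2

((p1 → p4) U[0,1] p4) must hold from j=2 onward; find where it first fails.
  j=2: holds
  j=3: holds
  j=4: holds
  j=5: fails
Holds on [2,4], so largest k = 2.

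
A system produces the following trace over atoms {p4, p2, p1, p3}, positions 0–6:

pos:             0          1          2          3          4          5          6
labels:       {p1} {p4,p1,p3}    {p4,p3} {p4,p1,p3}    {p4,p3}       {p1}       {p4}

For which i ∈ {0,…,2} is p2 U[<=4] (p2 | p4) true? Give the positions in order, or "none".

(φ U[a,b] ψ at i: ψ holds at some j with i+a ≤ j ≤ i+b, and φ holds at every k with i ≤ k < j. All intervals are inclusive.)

Evaluate at each i in [0,2]:
  i=0: ✗ (lhs fails at k=0 before rhs at j=1)
  i=1: ✓ (rhs at j=1)
  i=2: ✓ (rhs at j=2)

1, 2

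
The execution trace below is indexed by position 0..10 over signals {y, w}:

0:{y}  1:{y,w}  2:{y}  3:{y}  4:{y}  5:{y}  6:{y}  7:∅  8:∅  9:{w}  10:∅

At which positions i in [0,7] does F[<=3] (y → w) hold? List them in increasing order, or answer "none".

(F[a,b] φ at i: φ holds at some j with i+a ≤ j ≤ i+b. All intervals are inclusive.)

Evaluate at each i in [0,7]:
  i=0: ✓ (witness j=1)
  i=1: ✓ (witness j=1)
  i=2: ✗ (none in [2,5])
  i=3: ✗ (none in [3,6])
  i=4: ✓ (witness j=7)
  i=5: ✓ (witness j=7)
  i=6: ✓ (witness j=7)
  i=7: ✓ (witness j=7)

0, 1, 4, 5, 6, 7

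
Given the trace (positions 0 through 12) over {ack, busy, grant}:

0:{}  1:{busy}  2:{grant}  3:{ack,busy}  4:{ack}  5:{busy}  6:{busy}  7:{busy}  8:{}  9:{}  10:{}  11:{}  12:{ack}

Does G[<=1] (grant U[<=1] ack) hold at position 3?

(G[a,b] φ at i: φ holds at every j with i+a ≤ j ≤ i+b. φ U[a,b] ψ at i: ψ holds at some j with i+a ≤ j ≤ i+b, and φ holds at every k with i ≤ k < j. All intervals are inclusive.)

Check (grant U[<=1] ack) at every j in [3,4]:
  j=3: holds
  j=4: holds
All positions satisfy it → formula holds.

True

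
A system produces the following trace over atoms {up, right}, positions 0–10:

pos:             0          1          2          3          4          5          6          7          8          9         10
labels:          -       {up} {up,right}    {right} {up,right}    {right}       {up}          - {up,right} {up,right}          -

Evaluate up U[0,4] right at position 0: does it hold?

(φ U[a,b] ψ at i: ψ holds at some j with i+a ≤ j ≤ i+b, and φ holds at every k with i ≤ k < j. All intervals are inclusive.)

Does not hold

Need some j in [0,4] with right, and up at every k in [0,j-1].
  j=0: right false.
  j=1: right false.
  j=2: right holds, but up fails at k=0 → not this j.
  j=3: right holds, but up fails at k=0 → not this j.
  j=4: right holds, but up fails at k=0 → not this j.
No j in the window works → until fails.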